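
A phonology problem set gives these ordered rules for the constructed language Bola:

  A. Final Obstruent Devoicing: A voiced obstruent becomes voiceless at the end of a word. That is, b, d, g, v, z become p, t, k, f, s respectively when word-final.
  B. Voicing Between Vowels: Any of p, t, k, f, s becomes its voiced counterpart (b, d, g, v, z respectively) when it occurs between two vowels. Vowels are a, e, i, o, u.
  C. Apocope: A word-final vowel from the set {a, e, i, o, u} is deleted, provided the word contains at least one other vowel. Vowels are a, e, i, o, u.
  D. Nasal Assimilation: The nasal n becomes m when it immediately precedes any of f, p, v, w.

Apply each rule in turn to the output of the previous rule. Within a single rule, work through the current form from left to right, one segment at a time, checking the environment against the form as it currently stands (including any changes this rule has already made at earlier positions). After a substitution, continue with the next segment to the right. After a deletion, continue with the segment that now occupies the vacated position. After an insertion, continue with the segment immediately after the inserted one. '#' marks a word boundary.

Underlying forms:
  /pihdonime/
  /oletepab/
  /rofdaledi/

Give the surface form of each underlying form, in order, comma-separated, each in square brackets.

[pihdonim], [oledebap], [rofdaled]

/pihdonime/:
  A Final Obstruent Devoicing: no change — [pihdonime]
  B Voicing Between Vowels: no change — [pihdonime]
  C Apocope: [pihdonime] → [pihdonim]
  D Nasal Assimilation: no change — [pihdonim]
/oletepab/:
  A Final Obstruent Devoicing: [oletepab] → [oletepap]
  B Voicing Between Vowels: [oletepap] → [oledebap]
  C Apocope: no change — [oledebap]
  D Nasal Assimilation: no change — [oledebap]
/rofdaledi/:
  A Final Obstruent Devoicing: no change — [rofdaledi]
  B Voicing Between Vowels: no change — [rofdaledi]
  C Apocope: [rofdaledi] → [rofdaled]
  D Nasal Assimilation: no change — [rofdaled]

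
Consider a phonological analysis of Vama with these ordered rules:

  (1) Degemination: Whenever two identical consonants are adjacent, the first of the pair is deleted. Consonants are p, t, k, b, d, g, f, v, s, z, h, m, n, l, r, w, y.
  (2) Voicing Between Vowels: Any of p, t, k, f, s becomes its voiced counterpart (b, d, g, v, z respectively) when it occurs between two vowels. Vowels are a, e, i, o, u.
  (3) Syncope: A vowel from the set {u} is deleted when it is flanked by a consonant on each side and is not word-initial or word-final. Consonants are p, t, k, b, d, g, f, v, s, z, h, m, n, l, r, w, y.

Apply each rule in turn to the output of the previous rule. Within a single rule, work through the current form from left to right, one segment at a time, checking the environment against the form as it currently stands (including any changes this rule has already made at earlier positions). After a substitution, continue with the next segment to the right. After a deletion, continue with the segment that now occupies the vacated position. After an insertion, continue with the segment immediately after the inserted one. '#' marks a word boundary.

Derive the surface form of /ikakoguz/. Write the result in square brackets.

(1) Degemination: no change — [ikakoguz]
(2) Voicing Between Vowels: [ikakoguz] → [igagoguz]
(3) Syncope: [igagoguz] → [igagogz]

[igagogz]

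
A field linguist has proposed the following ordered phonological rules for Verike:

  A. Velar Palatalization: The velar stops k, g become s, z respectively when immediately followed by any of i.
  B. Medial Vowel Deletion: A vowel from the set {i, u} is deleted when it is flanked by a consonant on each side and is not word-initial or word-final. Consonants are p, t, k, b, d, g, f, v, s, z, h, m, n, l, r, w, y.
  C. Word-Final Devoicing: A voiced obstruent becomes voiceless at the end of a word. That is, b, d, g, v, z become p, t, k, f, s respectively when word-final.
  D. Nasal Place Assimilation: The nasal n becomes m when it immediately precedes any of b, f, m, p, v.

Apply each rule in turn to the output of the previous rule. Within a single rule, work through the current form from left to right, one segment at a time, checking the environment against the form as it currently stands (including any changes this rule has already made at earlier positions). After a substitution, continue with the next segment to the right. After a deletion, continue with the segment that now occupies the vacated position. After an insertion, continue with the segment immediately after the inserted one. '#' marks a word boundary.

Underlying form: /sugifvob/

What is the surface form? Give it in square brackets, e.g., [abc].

[szfvop]

A Velar Palatalization: [sugifvob] → [suzifvob]
B Medial Vowel Deletion: [suzifvob] → [szfvob]
C Word-Final Devoicing: [szfvob] → [szfvop]
D Nasal Place Assimilation: no change — [szfvop]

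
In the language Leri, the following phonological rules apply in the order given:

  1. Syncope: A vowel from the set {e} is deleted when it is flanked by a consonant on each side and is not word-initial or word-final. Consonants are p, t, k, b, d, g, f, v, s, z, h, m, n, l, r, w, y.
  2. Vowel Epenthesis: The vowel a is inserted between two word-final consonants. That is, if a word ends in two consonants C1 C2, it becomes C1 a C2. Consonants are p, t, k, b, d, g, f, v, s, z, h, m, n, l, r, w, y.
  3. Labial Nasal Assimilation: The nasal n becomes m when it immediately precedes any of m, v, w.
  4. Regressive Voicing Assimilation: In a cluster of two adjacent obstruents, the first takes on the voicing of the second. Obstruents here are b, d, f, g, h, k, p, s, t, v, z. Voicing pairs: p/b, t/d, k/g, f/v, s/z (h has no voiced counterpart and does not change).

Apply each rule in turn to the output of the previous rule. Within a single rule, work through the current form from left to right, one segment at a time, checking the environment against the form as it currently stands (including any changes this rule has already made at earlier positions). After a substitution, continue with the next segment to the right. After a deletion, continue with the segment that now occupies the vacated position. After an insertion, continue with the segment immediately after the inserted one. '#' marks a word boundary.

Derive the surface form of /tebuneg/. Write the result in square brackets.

1 Syncope: [tebuneg] → [tbung]
2 Vowel Epenthesis: [tbung] → [tbunag]
3 Labial Nasal Assimilation: no change — [tbunag]
4 Regressive Voicing Assimilation: [tbunag] → [dbunag]

[dbunag]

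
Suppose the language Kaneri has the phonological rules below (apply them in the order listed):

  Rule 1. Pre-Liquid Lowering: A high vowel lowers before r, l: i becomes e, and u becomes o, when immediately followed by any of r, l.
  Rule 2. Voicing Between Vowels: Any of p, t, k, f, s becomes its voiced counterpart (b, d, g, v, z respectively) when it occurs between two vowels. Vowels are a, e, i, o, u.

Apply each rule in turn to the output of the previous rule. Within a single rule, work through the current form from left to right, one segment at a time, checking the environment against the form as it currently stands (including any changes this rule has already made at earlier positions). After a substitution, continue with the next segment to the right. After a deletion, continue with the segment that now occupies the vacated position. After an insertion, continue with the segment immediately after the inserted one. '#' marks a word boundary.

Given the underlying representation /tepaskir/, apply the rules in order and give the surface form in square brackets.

Rule 1 Pre-Liquid Lowering: [tepaskir] → [tepasker]
Rule 2 Voicing Between Vowels: [tepasker] → [tebasker]

[tebasker]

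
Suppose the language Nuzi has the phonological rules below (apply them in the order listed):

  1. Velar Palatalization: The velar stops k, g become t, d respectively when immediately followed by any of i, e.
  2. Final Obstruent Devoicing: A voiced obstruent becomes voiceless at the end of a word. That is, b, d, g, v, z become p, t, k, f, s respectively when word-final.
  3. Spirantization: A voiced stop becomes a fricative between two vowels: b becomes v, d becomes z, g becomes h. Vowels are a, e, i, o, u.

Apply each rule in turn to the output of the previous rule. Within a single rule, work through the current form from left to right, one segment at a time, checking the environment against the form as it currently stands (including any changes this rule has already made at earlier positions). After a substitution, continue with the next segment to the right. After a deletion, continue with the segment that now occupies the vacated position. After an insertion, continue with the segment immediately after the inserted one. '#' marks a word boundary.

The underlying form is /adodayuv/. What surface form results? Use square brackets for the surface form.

1 Velar Palatalization: no change — [adodayuv]
2 Final Obstruent Devoicing: [adodayuv] → [adodayuf]
3 Spirantization: [adodayuf] → [azozayuf]

[azozayuf]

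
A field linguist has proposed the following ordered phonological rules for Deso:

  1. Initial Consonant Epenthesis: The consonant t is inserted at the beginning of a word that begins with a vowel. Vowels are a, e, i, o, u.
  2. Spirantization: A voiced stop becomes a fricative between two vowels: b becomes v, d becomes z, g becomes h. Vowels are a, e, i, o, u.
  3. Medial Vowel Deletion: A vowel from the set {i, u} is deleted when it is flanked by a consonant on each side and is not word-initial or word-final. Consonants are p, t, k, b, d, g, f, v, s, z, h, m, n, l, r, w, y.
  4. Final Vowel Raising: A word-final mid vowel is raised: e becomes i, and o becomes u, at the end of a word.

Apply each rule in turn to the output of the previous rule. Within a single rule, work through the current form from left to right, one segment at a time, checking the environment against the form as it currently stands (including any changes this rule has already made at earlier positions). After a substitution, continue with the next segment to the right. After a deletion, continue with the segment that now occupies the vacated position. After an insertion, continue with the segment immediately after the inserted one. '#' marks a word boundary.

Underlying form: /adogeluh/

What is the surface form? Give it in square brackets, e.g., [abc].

[tazohelh]

1 Initial Consonant Epenthesis: [adogeluh] → [tadogeluh]
2 Spirantization: [tadogeluh] → [tazoheluh]
3 Medial Vowel Deletion: [tazoheluh] → [tazohelh]
4 Final Vowel Raising: no change — [tazohelh]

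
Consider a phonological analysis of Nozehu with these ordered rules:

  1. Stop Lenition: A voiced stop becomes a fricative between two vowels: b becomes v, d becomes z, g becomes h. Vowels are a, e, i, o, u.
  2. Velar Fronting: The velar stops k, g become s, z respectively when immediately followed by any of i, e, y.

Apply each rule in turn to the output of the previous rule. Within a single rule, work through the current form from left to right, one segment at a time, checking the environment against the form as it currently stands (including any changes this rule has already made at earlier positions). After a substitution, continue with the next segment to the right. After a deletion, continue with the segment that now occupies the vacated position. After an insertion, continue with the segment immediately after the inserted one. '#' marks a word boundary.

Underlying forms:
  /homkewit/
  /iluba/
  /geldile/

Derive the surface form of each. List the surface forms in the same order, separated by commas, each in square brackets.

[homsewit], [iluva], [zeldile]

/homkewit/:
  1 Stop Lenition: no change — [homkewit]
  2 Velar Fronting: [homkewit] → [homsewit]
/iluba/:
  1 Stop Lenition: [iluba] → [iluva]
  2 Velar Fronting: no change — [iluva]
/geldile/:
  1 Stop Lenition: no change — [geldile]
  2 Velar Fronting: [geldile] → [zeldile]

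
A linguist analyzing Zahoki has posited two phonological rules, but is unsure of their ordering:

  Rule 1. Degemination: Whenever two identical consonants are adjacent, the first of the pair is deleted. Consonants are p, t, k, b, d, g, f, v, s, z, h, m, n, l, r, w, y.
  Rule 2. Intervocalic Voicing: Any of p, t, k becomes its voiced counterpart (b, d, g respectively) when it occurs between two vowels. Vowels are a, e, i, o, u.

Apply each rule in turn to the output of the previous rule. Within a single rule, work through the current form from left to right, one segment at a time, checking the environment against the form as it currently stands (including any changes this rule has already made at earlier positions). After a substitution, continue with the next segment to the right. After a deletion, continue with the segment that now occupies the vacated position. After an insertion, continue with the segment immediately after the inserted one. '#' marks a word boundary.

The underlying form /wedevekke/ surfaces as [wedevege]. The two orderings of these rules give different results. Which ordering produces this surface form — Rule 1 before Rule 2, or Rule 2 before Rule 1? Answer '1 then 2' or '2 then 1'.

Order 1 then 2:
  1 Degemination: [wedevekke] → [wedeveke]
  2 Intervocalic Voicing: [wedeveke] → [wedevege]
  result: [wedevege]
Order 2 then 1:
  2 Intervocalic Voicing: no change — [wedevekke]
  1 Degemination: [wedevekke] → [wedeveke]
  result: [wedeveke]

1 then 2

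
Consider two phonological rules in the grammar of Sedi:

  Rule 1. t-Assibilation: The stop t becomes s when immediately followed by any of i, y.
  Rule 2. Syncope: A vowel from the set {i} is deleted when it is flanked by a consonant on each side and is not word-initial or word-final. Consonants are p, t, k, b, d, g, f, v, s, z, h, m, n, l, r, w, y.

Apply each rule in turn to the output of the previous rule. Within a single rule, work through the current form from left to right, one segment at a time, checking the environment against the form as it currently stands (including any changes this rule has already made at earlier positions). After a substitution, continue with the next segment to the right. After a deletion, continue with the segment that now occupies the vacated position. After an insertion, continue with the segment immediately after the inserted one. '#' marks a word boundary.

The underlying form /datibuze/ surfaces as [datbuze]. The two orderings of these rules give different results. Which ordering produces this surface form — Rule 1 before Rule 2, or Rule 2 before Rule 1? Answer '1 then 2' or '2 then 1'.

Order 1 then 2:
  1 t-Assibilation: [datibuze] → [dasibuze]
  2 Syncope: [dasibuze] → [dasbuze]
  result: [dasbuze]
Order 2 then 1:
  2 Syncope: [datibuze] → [datbuze]
  1 t-Assibilation: no change — [datbuze]
  result: [datbuze]

2 then 1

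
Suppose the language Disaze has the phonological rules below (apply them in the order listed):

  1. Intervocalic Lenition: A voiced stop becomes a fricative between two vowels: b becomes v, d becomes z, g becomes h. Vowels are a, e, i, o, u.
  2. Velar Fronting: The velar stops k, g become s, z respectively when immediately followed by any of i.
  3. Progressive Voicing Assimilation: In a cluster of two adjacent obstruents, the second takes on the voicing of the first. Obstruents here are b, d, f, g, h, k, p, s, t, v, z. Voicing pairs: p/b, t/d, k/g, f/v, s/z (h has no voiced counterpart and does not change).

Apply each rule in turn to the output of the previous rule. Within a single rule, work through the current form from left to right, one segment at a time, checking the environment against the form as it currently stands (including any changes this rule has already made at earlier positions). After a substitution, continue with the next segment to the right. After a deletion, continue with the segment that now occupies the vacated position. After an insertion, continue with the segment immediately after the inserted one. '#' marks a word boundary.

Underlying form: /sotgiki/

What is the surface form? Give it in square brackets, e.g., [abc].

1 Intervocalic Lenition: no change — [sotgiki]
2 Velar Fronting: [sotgiki] → [sotzisi]
3 Progressive Voicing Assimilation: [sotzisi] → [sotsisi]

[sotsisi]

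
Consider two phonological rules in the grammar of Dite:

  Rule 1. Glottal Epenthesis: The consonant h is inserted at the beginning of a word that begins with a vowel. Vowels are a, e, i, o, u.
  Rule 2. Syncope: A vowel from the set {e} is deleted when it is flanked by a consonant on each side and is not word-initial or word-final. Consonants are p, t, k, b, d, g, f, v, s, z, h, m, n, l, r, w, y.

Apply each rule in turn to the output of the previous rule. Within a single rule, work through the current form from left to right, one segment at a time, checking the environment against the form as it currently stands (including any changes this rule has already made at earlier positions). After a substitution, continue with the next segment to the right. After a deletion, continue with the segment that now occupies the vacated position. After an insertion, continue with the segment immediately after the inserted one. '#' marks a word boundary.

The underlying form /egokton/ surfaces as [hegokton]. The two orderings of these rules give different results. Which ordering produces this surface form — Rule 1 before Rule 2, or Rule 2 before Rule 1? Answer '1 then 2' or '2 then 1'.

Order 1 then 2:
  1 Glottal Epenthesis: [egokton] → [hegokton]
  2 Syncope: [hegokton] → [hgokton]
  result: [hgokton]
Order 2 then 1:
  2 Syncope: no change — [egokton]
  1 Glottal Epenthesis: [egokton] → [hegokton]
  result: [hegokton]

2 then 1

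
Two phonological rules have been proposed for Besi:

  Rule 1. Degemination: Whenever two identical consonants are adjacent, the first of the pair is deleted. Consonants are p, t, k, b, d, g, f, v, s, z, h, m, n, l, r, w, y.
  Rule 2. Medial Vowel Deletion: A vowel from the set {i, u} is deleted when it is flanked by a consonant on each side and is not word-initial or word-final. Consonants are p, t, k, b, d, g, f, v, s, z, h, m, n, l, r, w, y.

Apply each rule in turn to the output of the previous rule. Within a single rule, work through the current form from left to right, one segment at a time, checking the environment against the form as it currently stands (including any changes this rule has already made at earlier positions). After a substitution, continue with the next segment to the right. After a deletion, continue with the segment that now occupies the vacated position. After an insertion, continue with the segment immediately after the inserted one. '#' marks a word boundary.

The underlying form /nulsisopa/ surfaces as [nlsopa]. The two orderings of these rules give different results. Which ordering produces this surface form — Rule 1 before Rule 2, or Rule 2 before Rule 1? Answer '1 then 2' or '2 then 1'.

2 then 1

Order 1 then 2:
  1 Degemination: no change — [nulsisopa]
  2 Medial Vowel Deletion: [nulsisopa] → [nlssopa]
  result: [nlssopa]
Order 2 then 1:
  2 Medial Vowel Deletion: [nulsisopa] → [nlssopa]
  1 Degemination: [nlssopa] → [nlsopa]
  result: [nlsopa]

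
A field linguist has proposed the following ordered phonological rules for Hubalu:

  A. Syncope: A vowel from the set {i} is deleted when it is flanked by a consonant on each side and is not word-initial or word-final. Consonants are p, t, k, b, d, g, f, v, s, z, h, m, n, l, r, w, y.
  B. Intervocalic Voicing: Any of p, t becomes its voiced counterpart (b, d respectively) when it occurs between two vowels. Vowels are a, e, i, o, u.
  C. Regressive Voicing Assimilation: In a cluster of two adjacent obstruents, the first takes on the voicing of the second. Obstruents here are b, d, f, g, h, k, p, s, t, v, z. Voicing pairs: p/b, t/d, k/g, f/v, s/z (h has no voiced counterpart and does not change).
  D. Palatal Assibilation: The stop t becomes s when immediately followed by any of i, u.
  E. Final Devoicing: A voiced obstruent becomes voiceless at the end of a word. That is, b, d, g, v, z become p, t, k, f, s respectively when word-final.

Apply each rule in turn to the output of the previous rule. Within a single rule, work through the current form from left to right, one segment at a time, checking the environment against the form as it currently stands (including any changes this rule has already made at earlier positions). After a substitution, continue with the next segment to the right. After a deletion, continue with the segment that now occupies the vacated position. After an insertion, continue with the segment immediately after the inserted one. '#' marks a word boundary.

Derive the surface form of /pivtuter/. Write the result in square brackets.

[bfsuder]

A Syncope: [pivtuter] → [pvtuter]
B Intervocalic Voicing: [pvtuter] → [pvtuder]
C Regressive Voicing Assimilation: [pvtuder] → [bftuder]
D Palatal Assibilation: [bftuder] → [bfsuder]
E Final Devoicing: no change — [bfsuder]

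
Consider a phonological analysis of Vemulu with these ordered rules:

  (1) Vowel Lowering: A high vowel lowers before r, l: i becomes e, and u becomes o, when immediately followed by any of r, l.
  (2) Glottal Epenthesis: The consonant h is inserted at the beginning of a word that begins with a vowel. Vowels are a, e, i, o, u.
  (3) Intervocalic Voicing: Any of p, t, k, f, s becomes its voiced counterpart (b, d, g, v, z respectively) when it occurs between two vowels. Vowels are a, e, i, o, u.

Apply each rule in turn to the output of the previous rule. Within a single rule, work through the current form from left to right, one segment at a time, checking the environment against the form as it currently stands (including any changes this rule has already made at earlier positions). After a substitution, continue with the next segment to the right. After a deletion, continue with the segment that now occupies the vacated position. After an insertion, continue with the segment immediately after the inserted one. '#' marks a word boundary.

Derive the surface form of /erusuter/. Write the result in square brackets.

[heruzuder]

(1) Vowel Lowering: no change — [erusuter]
(2) Glottal Epenthesis: [erusuter] → [herusuter]
(3) Intervocalic Voicing: [herusuter] → [heruzuder]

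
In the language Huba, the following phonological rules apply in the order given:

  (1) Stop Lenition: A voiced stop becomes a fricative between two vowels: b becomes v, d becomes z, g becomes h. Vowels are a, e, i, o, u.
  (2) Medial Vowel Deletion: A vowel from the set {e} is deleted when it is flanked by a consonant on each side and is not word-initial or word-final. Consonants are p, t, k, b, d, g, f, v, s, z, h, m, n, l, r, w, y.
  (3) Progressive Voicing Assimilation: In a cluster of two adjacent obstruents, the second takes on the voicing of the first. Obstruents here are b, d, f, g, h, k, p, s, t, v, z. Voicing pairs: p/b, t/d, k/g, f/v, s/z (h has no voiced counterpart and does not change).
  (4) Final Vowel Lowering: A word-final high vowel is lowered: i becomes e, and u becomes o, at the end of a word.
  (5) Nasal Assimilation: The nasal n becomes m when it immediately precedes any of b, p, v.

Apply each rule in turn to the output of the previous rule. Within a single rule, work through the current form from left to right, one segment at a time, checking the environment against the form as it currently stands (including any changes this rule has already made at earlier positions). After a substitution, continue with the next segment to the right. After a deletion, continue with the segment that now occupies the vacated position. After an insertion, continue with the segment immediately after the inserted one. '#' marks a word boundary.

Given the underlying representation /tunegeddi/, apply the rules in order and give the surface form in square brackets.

[tunhtte]

(1) Stop Lenition: [tunegeddi] → [tuneheddi]
(2) Medial Vowel Deletion: [tuneheddi] → [tunhddi]
(3) Progressive Voicing Assimilation: [tunhddi] → [tunhtti]
(4) Final Vowel Lowering: [tunhtti] → [tunhtte]
(5) Nasal Assimilation: no change — [tunhtte]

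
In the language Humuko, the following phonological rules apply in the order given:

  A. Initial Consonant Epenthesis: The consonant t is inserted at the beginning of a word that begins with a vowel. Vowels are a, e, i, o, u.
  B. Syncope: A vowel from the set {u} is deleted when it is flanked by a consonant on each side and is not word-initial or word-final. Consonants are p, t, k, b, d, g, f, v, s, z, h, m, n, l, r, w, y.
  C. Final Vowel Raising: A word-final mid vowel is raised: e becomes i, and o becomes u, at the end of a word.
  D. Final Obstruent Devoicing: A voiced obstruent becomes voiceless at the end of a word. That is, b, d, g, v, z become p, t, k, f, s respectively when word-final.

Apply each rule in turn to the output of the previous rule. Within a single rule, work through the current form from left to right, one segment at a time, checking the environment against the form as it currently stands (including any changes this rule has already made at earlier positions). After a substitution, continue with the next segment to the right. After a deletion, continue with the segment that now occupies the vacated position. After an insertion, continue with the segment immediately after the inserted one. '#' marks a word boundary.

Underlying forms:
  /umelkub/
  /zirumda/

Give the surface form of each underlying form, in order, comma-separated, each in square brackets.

[tmelkp], [zirmda]

/umelkub/:
  A Initial Consonant Epenthesis: [umelkub] → [tumelkub]
  B Syncope: [tumelkub] → [tmelkb]
  C Final Vowel Raising: no change — [tmelkb]
  D Final Obstruent Devoicing: [tmelkb] → [tmelkp]
/zirumda/:
  A Initial Consonant Epenthesis: no change — [zirumda]
  B Syncope: [zirumda] → [zirmda]
  C Final Vowel Raising: no change — [zirmda]
  D Final Obstruent Devoicing: no change — [zirmda]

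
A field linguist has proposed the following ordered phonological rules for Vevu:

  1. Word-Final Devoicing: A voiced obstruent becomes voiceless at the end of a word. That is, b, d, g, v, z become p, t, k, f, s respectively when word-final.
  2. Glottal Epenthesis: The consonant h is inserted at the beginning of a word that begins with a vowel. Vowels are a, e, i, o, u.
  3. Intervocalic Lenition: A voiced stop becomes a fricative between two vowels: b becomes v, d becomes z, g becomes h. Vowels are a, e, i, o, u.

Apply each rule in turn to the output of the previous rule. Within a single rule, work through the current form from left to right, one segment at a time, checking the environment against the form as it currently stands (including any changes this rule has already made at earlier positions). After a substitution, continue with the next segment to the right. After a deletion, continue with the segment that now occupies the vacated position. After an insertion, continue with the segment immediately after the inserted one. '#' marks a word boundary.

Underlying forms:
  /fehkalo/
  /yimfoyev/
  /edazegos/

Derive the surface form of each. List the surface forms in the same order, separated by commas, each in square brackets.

/fehkalo/:
  1 Word-Final Devoicing: no change — [fehkalo]
  2 Glottal Epenthesis: no change — [fehkalo]
  3 Intervocalic Lenition: no change — [fehkalo]
/yimfoyev/:
  1 Word-Final Devoicing: [yimfoyev] → [yimfoyef]
  2 Glottal Epenthesis: no change — [yimfoyef]
  3 Intervocalic Lenition: no change — [yimfoyef]
/edazegos/:
  1 Word-Final Devoicing: no change — [edazegos]
  2 Glottal Epenthesis: [edazegos] → [hedazegos]
  3 Intervocalic Lenition: [hedazegos] → [hezazehos]

[fehkalo], [yimfoyef], [hezazehos]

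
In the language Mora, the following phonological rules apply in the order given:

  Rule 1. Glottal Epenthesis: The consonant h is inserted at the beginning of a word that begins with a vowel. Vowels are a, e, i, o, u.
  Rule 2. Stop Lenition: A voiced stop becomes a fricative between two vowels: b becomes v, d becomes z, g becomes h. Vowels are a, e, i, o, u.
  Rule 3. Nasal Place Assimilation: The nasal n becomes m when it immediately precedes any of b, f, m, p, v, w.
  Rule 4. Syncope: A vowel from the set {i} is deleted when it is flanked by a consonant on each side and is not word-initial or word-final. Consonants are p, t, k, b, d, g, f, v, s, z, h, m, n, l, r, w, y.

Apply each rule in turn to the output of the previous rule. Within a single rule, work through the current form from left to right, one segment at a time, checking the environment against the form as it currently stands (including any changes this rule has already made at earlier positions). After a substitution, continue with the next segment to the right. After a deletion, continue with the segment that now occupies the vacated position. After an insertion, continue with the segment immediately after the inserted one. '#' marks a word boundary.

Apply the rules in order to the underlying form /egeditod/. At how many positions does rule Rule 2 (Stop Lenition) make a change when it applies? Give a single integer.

2

Rule 1 Glottal Epenthesis: [egeditod] → [hegeditod]
Rule 2 Stop Lenition: [hegeditod] → [hehezitod]
Rule 3 Nasal Place Assimilation: no change — [hehezitod]
Rule 4 Syncope: [hehezitod] → [heheztod]
Rule Rule 2 changed 2 position(s).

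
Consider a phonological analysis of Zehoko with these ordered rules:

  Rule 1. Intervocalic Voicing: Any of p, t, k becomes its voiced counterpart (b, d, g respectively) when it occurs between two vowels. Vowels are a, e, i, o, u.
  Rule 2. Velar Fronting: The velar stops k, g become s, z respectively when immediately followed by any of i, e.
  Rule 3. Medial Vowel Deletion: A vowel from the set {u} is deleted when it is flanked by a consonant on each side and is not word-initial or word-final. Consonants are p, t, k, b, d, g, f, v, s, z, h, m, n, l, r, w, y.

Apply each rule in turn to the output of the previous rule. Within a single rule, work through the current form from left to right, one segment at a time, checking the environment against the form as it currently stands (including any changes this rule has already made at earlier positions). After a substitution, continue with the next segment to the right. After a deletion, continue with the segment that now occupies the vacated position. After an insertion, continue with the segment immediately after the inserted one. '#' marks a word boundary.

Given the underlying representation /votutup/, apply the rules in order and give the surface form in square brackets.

[voddp]

Rule 1 Intervocalic Voicing: [votutup] → [vodudup]
Rule 2 Velar Fronting: no change — [vodudup]
Rule 3 Medial Vowel Deletion: [vodudup] → [voddp]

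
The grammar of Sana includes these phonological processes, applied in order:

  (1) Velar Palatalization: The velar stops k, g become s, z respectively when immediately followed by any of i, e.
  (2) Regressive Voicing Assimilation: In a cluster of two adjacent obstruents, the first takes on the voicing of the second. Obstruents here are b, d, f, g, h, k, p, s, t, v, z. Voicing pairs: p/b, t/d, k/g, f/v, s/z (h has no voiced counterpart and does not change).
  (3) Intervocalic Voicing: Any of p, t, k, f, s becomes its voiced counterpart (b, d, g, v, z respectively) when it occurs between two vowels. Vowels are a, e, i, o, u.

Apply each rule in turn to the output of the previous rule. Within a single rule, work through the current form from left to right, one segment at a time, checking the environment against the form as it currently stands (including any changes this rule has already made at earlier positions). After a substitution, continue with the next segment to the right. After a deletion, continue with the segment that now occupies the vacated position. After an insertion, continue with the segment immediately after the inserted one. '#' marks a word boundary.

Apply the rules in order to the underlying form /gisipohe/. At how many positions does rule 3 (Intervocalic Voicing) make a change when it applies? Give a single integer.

(1) Velar Palatalization: [gisipohe] → [zisipohe]
(2) Regressive Voicing Assimilation: no change — [zisipohe]
(3) Intervocalic Voicing: [zisipohe] → [zizibohe]
Rule 3 changed 2 position(s).

2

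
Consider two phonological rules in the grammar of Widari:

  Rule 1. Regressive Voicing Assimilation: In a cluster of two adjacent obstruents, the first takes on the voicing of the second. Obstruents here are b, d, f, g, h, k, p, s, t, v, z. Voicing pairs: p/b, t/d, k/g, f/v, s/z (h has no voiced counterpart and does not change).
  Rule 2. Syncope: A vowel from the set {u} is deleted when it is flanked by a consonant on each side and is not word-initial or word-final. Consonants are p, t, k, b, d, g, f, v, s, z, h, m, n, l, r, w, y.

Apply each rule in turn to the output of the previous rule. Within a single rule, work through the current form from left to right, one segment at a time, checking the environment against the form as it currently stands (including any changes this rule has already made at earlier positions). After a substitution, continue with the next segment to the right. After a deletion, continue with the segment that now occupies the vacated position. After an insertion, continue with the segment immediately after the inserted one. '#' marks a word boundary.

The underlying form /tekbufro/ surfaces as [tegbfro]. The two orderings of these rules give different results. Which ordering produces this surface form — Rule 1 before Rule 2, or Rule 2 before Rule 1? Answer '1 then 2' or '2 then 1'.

1 then 2

Order 1 then 2:
  1 Regressive Voicing Assimilation: [tekbufro] → [tegbufro]
  2 Syncope: [tegbufro] → [tegbfro]
  result: [tegbfro]
Order 2 then 1:
  2 Syncope: [tekbufro] → [tekbfro]
  1 Regressive Voicing Assimilation: [tekbfro] → [tegpfro]
  result: [tegpfro]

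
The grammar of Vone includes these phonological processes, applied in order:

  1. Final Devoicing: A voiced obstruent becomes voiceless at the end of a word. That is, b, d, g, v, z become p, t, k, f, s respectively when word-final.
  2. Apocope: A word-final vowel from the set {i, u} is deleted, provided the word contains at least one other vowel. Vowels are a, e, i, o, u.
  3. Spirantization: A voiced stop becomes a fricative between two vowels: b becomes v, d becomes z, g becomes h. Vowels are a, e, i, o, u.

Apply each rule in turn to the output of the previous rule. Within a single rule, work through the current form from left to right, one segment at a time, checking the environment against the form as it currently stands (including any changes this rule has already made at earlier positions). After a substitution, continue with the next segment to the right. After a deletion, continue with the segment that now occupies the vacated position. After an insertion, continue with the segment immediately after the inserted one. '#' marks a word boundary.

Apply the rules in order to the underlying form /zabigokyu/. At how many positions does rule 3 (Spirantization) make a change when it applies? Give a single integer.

2

1 Final Devoicing: no change — [zabigokyu]
2 Apocope: [zabigokyu] → [zabigoky]
3 Spirantization: [zabigoky] → [zavihoky]
Rule 3 changed 2 position(s).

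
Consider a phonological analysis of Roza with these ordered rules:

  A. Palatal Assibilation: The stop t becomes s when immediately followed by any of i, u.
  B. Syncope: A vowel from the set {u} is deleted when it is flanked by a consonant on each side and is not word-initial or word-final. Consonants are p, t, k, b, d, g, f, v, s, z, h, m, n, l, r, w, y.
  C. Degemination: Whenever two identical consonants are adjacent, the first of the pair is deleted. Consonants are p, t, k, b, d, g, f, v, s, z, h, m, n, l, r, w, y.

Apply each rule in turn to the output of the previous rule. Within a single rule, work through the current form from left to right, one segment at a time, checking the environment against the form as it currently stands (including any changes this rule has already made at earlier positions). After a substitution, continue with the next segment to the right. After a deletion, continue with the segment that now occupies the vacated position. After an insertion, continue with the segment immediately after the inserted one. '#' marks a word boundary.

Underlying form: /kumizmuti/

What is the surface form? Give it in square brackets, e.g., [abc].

A Palatal Assibilation: [kumizmuti] → [kumizmusi]
B Syncope: [kumizmusi] → [kmizmsi]
C Degemination: no change — [kmizmsi]

[kmizmsi]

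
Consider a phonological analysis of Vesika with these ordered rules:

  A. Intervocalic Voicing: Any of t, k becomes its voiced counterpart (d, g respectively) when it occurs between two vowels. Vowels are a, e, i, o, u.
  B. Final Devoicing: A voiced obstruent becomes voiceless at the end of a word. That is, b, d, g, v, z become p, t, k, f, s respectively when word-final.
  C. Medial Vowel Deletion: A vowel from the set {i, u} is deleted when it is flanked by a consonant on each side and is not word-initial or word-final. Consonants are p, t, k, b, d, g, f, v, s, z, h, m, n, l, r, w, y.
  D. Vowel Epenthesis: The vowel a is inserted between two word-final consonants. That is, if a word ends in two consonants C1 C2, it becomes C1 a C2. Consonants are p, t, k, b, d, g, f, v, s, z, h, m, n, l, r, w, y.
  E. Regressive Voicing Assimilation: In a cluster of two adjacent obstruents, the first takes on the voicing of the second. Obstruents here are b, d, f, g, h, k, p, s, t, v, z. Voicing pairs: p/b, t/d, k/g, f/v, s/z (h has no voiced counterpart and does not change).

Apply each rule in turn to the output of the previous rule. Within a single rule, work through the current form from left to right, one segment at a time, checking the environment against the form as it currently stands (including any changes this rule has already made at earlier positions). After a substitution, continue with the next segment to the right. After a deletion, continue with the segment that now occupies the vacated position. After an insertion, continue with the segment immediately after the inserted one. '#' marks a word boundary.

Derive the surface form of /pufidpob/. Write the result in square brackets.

[pvtpop]

A Intervocalic Voicing: no change — [pufidpob]
B Final Devoicing: [pufidpob] → [pufidpop]
C Medial Vowel Deletion: [pufidpop] → [pfdpop]
D Vowel Epenthesis: no change — [pfdpop]
E Regressive Voicing Assimilation: [pfdpop] → [pvtpop]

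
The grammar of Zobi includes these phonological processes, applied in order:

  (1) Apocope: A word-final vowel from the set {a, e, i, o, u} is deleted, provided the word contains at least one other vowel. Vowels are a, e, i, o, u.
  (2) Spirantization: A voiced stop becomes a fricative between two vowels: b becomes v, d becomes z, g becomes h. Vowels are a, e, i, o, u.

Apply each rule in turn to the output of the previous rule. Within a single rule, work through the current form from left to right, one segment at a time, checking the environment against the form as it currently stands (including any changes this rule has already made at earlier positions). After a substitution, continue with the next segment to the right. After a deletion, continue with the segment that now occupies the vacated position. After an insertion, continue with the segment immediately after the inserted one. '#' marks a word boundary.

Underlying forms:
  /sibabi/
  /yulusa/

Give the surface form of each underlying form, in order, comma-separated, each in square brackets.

[sivab], [yulus]

/sibabi/:
  (1) Apocope: [sibabi] → [sibab]
  (2) Spirantization: [sibab] → [sivab]
/yulusa/:
  (1) Apocope: [yulusa] → [yulus]
  (2) Spirantization: no change — [yulus]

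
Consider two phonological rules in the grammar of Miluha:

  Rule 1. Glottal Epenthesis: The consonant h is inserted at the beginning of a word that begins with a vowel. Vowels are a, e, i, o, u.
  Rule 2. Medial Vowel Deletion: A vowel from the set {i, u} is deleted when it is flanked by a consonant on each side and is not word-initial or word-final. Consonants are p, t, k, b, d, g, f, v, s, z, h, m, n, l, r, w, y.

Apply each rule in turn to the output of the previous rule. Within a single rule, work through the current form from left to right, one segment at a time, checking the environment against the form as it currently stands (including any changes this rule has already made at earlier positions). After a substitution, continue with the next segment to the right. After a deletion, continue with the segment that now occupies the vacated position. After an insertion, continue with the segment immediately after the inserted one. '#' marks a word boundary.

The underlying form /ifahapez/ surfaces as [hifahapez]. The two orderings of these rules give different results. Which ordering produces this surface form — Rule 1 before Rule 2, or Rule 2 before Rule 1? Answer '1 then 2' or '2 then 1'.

2 then 1

Order 1 then 2:
  1 Glottal Epenthesis: [ifahapez] → [hifahapez]
  2 Medial Vowel Deletion: [hifahapez] → [hfahapez]
  result: [hfahapez]
Order 2 then 1:
  2 Medial Vowel Deletion: no change — [ifahapez]
  1 Glottal Epenthesis: [ifahapez] → [hifahapez]
  result: [hifahapez]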